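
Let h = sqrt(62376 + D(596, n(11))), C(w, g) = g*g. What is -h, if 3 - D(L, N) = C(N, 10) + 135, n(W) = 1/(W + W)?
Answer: -8*sqrt(971) ≈ -249.29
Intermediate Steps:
C(w, g) = g**2
n(W) = 1/(2*W)
D(L, N) = -232 (D(L, N) = 3 - (10**2 + 135) = 3 - (100 + 135) = 3 - 1*235 = 3 - 235 = -232)
h = 8*sqrt(971) (h = sqrt(62376 - 232) = sqrt(62144) = 8*sqrt(971) ≈ 249.29)
-h = -8*sqrt(971)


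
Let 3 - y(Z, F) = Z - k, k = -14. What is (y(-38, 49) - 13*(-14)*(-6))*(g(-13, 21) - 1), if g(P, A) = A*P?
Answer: 291810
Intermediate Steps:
y(Z, F) = -11 - Z (y(Z, F) = 3 - (Z - 1*(-14)) = 3 - (Z + 14) = 3 - (14 + Z) = 3 + (-14 - Z) = -11 - Z)
(y(-38, 49) - 13*(-14)*(-6))*(g(-13, 21) - 1) = ((-11 - 1*(-38)) - 13*(-14)*(-6))*(21*(-13) - 1) = ((-11 + 38) + 182*(-6))*(-273 - 1) = (27 - 1092)*(-274) = -1065*(-274) = 291810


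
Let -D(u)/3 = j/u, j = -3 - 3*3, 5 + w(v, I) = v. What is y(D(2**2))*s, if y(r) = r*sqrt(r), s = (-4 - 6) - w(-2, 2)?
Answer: -81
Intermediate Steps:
w(v, I) = -5 + v
j = -12 (j = -3 - 9 = -12)
D(u) = 36/u (D(u) = -(-36)/u = 36/u)
s = -3 (s = (-4 - 6) - (-5 - 2) = -10 - 1*(-7) = -10 + 7 = -3)
y(r) = r**(3/2)
y(D(2**2))*s = (36/(2**2))**(3/2)*(-3) = (36/4)**(3/2)*(-3) = (36*(1/4))**(3/2)*(-3) = 9**(3/2)*(-3) = 27*(-3) = -81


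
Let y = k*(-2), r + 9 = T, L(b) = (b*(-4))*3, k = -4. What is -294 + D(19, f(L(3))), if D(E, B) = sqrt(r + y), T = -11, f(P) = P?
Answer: -294 + 2*I*sqrt(3) ≈ -294.0 + 3.4641*I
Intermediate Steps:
L(b) = -12*b (L(b) = -4*b*3 = -12*b)
r = -20 (r = -9 - 11 = -20)
y = 8 (y = -4*(-2) = 8)
D(E, B) = 2*I*sqrt(3) (D(E, B) = sqrt(-20 + 8) = sqrt(-12) = 2*I*sqrt(3))
-294 + D(19, f(L(3))) = -294 + 2*I*sqrt(3)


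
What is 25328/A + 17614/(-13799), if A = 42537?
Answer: -399745646/586968063 ≈ -0.68104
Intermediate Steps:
25328/A + 17614/(-13799) = 25328/42537 + 17614/(-13799) = 25328*(1/42537) + 17614*(-1/13799) = 25328/42537 - 17614/13799 = -399745646/586968063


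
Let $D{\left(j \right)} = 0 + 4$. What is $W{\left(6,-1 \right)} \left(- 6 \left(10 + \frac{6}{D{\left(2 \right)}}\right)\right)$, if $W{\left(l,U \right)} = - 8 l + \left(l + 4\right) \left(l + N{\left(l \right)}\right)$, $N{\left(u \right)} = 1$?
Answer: $-1518$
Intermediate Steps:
$D{\left(j \right)} = 4$
$W{\left(l,U \right)} = - 8 l + \left(1 + l\right) \left(4 + l\right)$ ($W{\left(l,U \right)} = - 8 l + \left(l + 4\right) \left(l + 1\right) = - 8 l + \left(4 + l\right) \left(1 + l\right) = - 8 l + \left(1 + l\right) \left(4 + l\right)$)
$W{\left(6,-1 \right)} \left(- 6 \left(10 + \frac{6}{D{\left(2 \right)}}\right)\right) = \left(4 + 6^{2} - 18\right) \left(- 6 \left(10 + \frac{6}{4}\right)\right) = \left(4 + 36 - 18\right) \left(- 6 \left(10 + 6 \cdot \frac{1}{4}\right)\right) = 22 \left(- 6 \left(10 + \frac{3}{2}\right)\right) = 22 \left(\left(-6\right) \frac{23}{2}\right) = 22 \left(-69\right) = -1518$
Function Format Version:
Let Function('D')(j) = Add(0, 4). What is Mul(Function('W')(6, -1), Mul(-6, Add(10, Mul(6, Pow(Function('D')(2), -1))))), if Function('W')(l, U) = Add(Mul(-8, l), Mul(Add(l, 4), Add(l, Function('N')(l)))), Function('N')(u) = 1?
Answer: -1518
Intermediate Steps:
Function('D')(j) = 4
Function('W')(l, U) = Add(Mul(-8, l), Mul(Add(1, l), Add(4, l))) (Function('W')(l, U) = Add(Mul(-8, l), Mul(Add(l, 4), Add(l, 1))) = Add(Mul(-8, l), Mul(Add(4, l), Add(1, l))) = Add(Mul(-8, l), Mul(Add(1, l), Add(4, l))))
Mul(Function('W')(6, -1), Mul(-6, Add(10, Mul(6, Pow(Function('D')(2), -1))))) = Mul(Add(4, Pow(6, 2), Mul(-3, 6)), Mul(-6, Add(10, Mul(6, Pow(4, -1))))) = Mul(Add(4, 36, -18), Mul(-6, Add(10, Mul(6, Rational(1, 4))))) = Mul(22, Mul(-6, Add(10, Rational(3, 2)))) = Mul(22, Mul(-6, Rational(23, 2))) = Mul(22, -69) = -1518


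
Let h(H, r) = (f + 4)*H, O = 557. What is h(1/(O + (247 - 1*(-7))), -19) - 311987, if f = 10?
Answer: -253021443/811 ≈ -3.1199e+5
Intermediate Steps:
h(H, r) = 14*H (h(H, r) = (10 + 4)*H = 14*H)
h(1/(O + (247 - 1*(-7))), -19) - 311987 = 14/(557 + (247 - 1*(-7))) - 311987 = 14/(557 + (247 + 7)) - 311987 = 14/(557 + 254) - 311987 = 14/811 - 311987 = -253021443/811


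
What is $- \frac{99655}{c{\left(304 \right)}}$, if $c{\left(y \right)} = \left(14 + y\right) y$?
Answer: $- \frac{5245}{5088} \approx -1.0309$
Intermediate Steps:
$c{\left(y \right)} = y \left(14 + y\right)$
$- \frac{99655}{c{\left(304 \right)}} = - \frac{99655}{304 \left(14 + 304\right)} = - \frac{99655}{304 \cdot 318} = - \frac{99655}{96672} = \left(-99655\right) \frac{1}{96672} = - \frac{5245}{5088}$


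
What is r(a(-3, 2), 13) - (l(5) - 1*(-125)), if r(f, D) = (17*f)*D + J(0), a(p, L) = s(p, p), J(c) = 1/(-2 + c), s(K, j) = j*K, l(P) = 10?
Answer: 3707/2 ≈ 1853.5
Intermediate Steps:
s(K, j) = K*j
a(p, L) = p² (a(p, L) = p*p = p²)
r(f, D) = -½ + 17*D*f (r(f, D) = (17*f)*D + 1/(-2 + 0) = 17*D*f + 1/(-2) = 17*D*f - ½ = -½ + 17*D*f)
r(a(-3, 2), 13) - (l(5) - 1*(-125)) = (-½ + 17*13*(-3)²) - (10 - 1*(-125)) = (-½ + 17*13*9) - (10 + 125) = (-½ + 1989) - 1*135 = 3977/2 - 135 = 3707/2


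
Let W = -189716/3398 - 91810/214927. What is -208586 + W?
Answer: -76188010244734/365160973 ≈ -2.0864e+5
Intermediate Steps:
W = -20543530556/365160973 (W = -189716*1/3398 - 91810*1/214927 = -94858/1699 - 91810/214927 = -20543530556/365160973 ≈ -56.259)
-208586 + W = -208586 - 20543530556/365160973 = -76188010244734/365160973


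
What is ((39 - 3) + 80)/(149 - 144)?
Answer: 116/5 ≈ 23.200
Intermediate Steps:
((39 - 3) + 80)/(149 - 144) = (36 + 80)/5 = 116*(⅕) = 116/5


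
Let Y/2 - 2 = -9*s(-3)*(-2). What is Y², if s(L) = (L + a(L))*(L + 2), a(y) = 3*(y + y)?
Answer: 577600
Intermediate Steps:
a(y) = 6*y (a(y) = 3*(2*y) = 6*y)
s(L) = 7*L*(2 + L) (s(L) = (L + 6*L)*(L + 2) = (7*L)*(2 + L) = 7*L*(2 + L))
Y = 760 (Y = 4 + 2*(-63*(-3)*(2 - 3)*(-2)) = 4 + 2*(-63*(-3)*(-1)*(-2)) = 4 + 2*(-9*21*(-2)) = 4 + 2*(-189*(-2)) = 4 + 2*378 = 4 + 756 = 760)
Y² = 760² = 577600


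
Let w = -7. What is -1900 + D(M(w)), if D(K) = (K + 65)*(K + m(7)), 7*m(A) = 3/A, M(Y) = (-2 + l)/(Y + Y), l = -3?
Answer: -2569285/1372 ≈ -1872.7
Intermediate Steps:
M(Y) = -5/(2*Y) (M(Y) = (-2 - 3)/(Y + Y) = -5*1/(2*Y) = -5/(2*Y))
m(A) = 3/(7*A) (m(A) = (3/A)/7 = 3/(7*A))
D(K) = (65 + K)*(3/49 + K) (D(K) = (K + 65)*(K + (3/7)/7) = (65 + K)*(K + (3/7)*(1/7)) = (65 + K)*(K + 3/49) = (65 + K)*(3/49 + K))
-1900 + D(M(w)) = -1900 + (195/49 + (-5/2/(-7))**2 + 3188*(-5/2/(-7))/49) = -1900 + (195/49 + (-5/2*(-1/7))**2 + 3188*(-5/2*(-1/7))/49) = -1900 + (195/49 + (5/14)**2 + (3188/49)*(5/14)) = -1900 + (195/49 + 25/196 + 7970/343) = -1900 + 37515/1372 = -2569285/1372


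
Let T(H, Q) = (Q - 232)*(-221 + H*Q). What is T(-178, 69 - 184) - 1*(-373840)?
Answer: -6652563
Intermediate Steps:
T(H, Q) = (-232 + Q)*(-221 + H*Q)
T(-178, 69 - 184) - 1*(-373840) = (51272 - 221*(69 - 184) - 178*(69 - 184)² - 232*(-178)*(69 - 184)) - 1*(-373840) = (51272 - 221*(-115) - 178*(-115)² - 232*(-178)*(-115)) + 373840 = (51272 + 25415 - 178*13225 - 4749040) + 373840 = (51272 + 25415 - 2354050 - 4749040) + 373840 = -7026403 + 373840 = -6652563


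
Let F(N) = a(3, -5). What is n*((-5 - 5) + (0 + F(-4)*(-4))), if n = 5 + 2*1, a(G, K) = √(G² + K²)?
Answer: -70 - 28*√34 ≈ -233.27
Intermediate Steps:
F(N) = √34 (F(N) = √(3² + (-5)²) = √(9 + 25) = √34)
n = 7 (n = 5 + 2 = 7)
n*((-5 - 5) + (0 + F(-4)*(-4))) = 7*((-5 - 5) + (0 + √34*(-4))) = 7*(-10 + (0 - 4*√34)) = 7*(-10 - 4*√34) = -70 - 28*√34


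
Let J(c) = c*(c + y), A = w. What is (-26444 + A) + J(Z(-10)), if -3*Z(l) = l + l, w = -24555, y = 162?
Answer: -448871/9 ≈ -49875.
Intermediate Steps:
A = -24555
Z(l) = -2*l/3 (Z(l) = -(l + l)/3 = -2*l/3)
J(c) = c*(162 + c) (J(c) = c*(c + 162) = c*(162 + c))
(-26444 + A) + J(Z(-10)) = (-26444 - 24555) + (-⅔*(-10))*(162 - ⅔*(-10)) = -50999 + 20*(162 + 20/3)/3 = -50999 + (20/3)*(506/3) = -50999 + 10120/9 = -448871/9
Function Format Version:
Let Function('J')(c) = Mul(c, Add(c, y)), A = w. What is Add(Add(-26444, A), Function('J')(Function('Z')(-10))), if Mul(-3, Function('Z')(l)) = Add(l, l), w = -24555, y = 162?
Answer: Rational(-448871, 9) ≈ -49875.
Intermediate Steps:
A = -24555
Function('Z')(l) = Mul(Rational(-2, 3), l) (Function('Z')(l) = Mul(Rational(-1, 3), Add(l, l)) = Mul(Rational(-1, 3), Mul(2, l)) = Mul(Rational(-2, 3), l))
Function('J')(c) = Mul(c, Add(162, c)) (Function('J')(c) = Mul(c, Add(c, 162)) = Mul(c, Add(162, c)))
Add(Add(-26444, A), Function('J')(Function('Z')(-10))) = Add(Add(-26444, -24555), Mul(Mul(Rational(-2, 3), -10), Add(162, Mul(Rational(-2, 3), -10)))) = Add(-50999, Mul(Rational(20, 3), Add(162, Rational(20, 3)))) = Add(-50999, Mul(Rational(20, 3), Rational(506, 3))) = Add(-50999, Rational(10120, 9)) = Rational(-448871, 9)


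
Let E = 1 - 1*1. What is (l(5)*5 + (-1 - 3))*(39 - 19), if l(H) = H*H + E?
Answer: 2420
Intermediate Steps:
E = 0 (E = 1 - 1 = 0)
l(H) = H² (l(H) = H*H + 0 = H² + 0 = H²)
(l(5)*5 + (-1 - 3))*(39 - 19) = (5²*5 + (-1 - 3))*(39 - 19) = (25*5 - 4)*20 = (125 - 4)*20 = 121*20 = 2420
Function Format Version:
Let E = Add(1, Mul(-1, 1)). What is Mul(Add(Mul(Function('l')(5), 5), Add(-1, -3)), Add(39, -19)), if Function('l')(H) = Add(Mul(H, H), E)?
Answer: 2420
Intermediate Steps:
E = 0 (E = Add(1, -1) = 0)
Function('l')(H) = Pow(H, 2) (Function('l')(H) = Add(Mul(H, H), 0) = Add(Pow(H, 2), 0) = Pow(H, 2))
Mul(Add(Mul(Function('l')(5), 5), Add(-1, -3)), Add(39, -19)) = Mul(Add(Mul(Pow(5, 2), 5), Add(-1, -3)), Add(39, -19)) = Mul(Add(Mul(25, 5), -4), 20) = Mul(Add(125, -4), 20) = Mul(121, 20) = 2420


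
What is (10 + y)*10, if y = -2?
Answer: 80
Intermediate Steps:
(10 + y)*10 = (10 - 2)*10 = 8*10 = 80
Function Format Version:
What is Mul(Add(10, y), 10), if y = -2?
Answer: 80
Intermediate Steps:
Mul(Add(10, y), 10) = Mul(Add(10, -2), 10) = Mul(8, 10) = 80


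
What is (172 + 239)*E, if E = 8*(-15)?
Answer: -49320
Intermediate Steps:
E = -120
(172 + 239)*E = (172 + 239)*(-120) = 411*(-120) = -49320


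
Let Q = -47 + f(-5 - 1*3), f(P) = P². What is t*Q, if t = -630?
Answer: -10710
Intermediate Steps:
Q = 17 (Q = -47 + (-5 - 1*3)² = -47 + (-5 - 3)² = -47 + (-8)² = -47 + 64 = 17)
t*Q = -630*17 = -10710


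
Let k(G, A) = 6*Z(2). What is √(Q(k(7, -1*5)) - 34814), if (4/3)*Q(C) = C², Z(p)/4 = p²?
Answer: I*√27902 ≈ 167.04*I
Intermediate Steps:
Z(p) = 4*p²
k(G, A) = 96 (k(G, A) = 6*(4*2²) = 6*(4*4) = 6*16 = 96)
Q(C) = 3*C²/4
√(Q(k(7, -1*5)) - 34814) = √((¾)*96² - 34814) = √((¾)*9216 - 34814) = √(6912 - 34814) = √(-27902) = I*√27902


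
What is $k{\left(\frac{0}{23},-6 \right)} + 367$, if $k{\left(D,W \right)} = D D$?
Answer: $367$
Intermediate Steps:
$k{\left(D,W \right)} = D^{2}$
$k{\left(\frac{0}{23},-6 \right)} + 367 = \left(\frac{0}{23}\right)^{2} + 367 = \left(0 \cdot \frac{1}{23}\right)^{2} + 367 = 0^{2} + 367 = 0 + 367 = 367$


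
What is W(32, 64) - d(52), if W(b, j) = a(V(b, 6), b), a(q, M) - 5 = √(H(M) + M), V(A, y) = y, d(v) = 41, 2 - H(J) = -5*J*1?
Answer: -36 + √194 ≈ -22.072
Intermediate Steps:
H(J) = 2 + 5*J (H(J) = 2 - (-5*J) = 2 - (-5)*J = 2 + 5*J)
a(q, M) = 5 + √(2 + 6*M) (a(q, M) = 5 + √((2 + 5*M) + M) = 5 + √(2 + 6*M))
W(b, j) = 5 + √(2 + 6*b)
W(32, 64) - d(52) = (5 + √(2 + 6*32)) - 1*41 = (5 + √(2 + 192)) - 41 = (5 + √194) - 41 = -36 + √194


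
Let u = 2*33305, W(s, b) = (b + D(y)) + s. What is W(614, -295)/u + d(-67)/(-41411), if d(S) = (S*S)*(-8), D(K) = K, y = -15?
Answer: 1202343632/1379193355 ≈ 0.87177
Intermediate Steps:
d(S) = -8*S² (d(S) = S²*(-8) = -8*S²)
W(s, b) = -15 + b + s (W(s, b) = (b - 15) + s = (-15 + b) + s = -15 + b + s)
u = 66610
W(614, -295)/u + d(-67)/(-41411) = (-15 - 295 + 614)/66610 - 8*(-67)²/(-41411) = 304*(1/66610) - 8*4489*(-1/41411) = 152/33305 - 35912*(-1/41411) = 152/33305 + 35912/41411 = 1202343632/1379193355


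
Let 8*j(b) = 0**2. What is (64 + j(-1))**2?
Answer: 4096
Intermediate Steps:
j(b) = 0 (j(b) = (1/8)*0**2 = (1/8)*0 = 0)
(64 + j(-1))**2 = (64 + 0)**2 = 64**2 = 4096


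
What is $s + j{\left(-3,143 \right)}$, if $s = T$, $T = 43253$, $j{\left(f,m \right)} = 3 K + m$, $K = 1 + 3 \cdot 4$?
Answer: $43435$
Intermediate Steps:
$K = 13$ ($K = 1 + 12 = 13$)
$j{\left(f,m \right)} = 39 + m$ ($j{\left(f,m \right)} = 3 \cdot 13 + m = 39 + m$)
$s = 43253$
$s + j{\left(-3,143 \right)} = 43253 + \left(39 + 143\right) = 43253 + 182 = 43435$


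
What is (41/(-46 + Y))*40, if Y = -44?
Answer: -164/9 ≈ -18.222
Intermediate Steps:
(41/(-46 + Y))*40 = (41/(-46 - 44))*40 = (41/(-90))*40 = -1/90*41*40 = -41/90*40 = -164/9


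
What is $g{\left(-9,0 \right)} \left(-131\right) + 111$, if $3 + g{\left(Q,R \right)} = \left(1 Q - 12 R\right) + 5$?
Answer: $1028$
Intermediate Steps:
$g{\left(Q,R \right)} = 2 + Q - 12 R$ ($g{\left(Q,R \right)} = -3 + \left(\left(1 Q - 12 R\right) + 5\right) = -3 + \left(\left(Q - 12 R\right) + 5\right) = -3 + \left(5 + Q - 12 R\right) = 2 + Q - 12 R$)
$g{\left(-9,0 \right)} \left(-131\right) + 111 = \left(2 - 9 - 0\right) \left(-131\right) + 111 = \left(2 - 9 + 0\right) \left(-131\right) + 111 = \left(-7\right) \left(-131\right) + 111 = 917 + 111 = 1028$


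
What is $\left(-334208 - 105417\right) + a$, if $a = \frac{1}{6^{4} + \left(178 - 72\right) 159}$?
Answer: $- \frac{7979193749}{18150} \approx -4.3963 \cdot 10^{5}$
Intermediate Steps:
$a = \frac{1}{18150}$ ($a = \frac{1}{1296 + 106 \cdot 159} = \frac{1}{1296 + 16854} = \frac{1}{18150} \approx 5.5096 \cdot 10^{-5}$)
$\left(-334208 - 105417\right) + a = \left(-334208 - 105417\right) + \frac{1}{18150} = -439625 + \frac{1}{18150} = - \frac{7979193749}{18150}$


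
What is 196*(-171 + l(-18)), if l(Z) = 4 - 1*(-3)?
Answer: -32144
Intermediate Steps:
l(Z) = 7 (l(Z) = 4 + 3 = 7)
196*(-171 + l(-18)) = 196*(-171 + 7) = 196*(-164) = -32144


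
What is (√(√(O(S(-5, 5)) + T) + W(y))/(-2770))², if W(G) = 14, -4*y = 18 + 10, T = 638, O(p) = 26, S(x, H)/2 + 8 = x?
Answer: 7/3836450 + √166/3836450 ≈ 5.1829e-6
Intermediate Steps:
S(x, H) = -16 + 2*x
y = -7 (y = -(18 + 10)/4 = -¼*28 = -7)
(√(√(O(S(-5, 5)) + T) + W(y))/(-2770))² = (√(√(26 + 638) + 14)/(-2770))² = (√(√664 + 14)*(-1/2770))² = (√(2*√166 + 14)*(-1/2770))² = (√(14 + 2*√166)*(-1/2770))² = (-√(14 + 2*√166)/2770)² = 7/3836450 + √166/3836450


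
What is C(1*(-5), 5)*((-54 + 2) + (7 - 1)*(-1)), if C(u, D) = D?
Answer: -290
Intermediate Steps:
C(1*(-5), 5)*((-54 + 2) + (7 - 1)*(-1)) = 5*((-54 + 2) + (7 - 1)*(-1)) = 5*(-52 + 6*(-1)) = 5*(-52 - 6) = 5*(-58) = -290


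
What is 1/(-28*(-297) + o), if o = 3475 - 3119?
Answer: 1/8672 ≈ 0.00011531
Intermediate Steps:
o = 356
1/(-28*(-297) + o) = 1/(-28*(-297) + 356) = 1/(8316 + 356) = 1/8672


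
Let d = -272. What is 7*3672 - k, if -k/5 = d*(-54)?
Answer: 99144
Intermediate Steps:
k = -73440 (k = -(-1360)*(-54) = -5*14688 = -73440)
7*3672 - k = 7*3672 - 1*(-73440) = 25704 + 73440 = 99144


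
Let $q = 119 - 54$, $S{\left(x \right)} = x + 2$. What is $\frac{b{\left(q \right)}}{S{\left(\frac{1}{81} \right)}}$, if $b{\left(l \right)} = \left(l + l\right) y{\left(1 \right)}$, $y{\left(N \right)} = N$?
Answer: $\frac{10530}{163} \approx 64.601$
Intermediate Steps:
$S{\left(x \right)} = 2 + x$
$q = 65$ ($q = 119 - 54 = 65$)
$b{\left(l \right)} = 2 l$ ($b{\left(l \right)} = \left(l + l\right) 1 = 2 l 1 = 2 l$)
$\frac{b{\left(q \right)}}{S{\left(\frac{1}{81} \right)}} = \frac{2 \cdot 65}{2 + \frac{1}{81}} = \frac{130}{2 + \frac{1}{81}} = \frac{130}{\frac{163}{81}} = 130 \cdot \frac{81}{163} = \frac{10530}{163}$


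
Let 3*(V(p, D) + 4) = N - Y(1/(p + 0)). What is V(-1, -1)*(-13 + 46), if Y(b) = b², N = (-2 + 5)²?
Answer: -44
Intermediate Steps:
N = 9 (N = 3² = 9)
V(p, D) = -1 - 1/(3*p²) (V(p, D) = -4 + (9 - (1/(p + 0))²)/3 = -4 + (9 - (1/p)²)/3 = -4 + (9 - 1/p²)/3 = -4 + (3 - 1/(3*p²)) = -1 - 1/(3*p²))
V(-1, -1)*(-13 + 46) = (-1 - ⅓/(-1)²)*(-13 + 46) = (-1 - ⅓*1)*33 = (-1 - ⅓)*33 = -4/3*33 = -44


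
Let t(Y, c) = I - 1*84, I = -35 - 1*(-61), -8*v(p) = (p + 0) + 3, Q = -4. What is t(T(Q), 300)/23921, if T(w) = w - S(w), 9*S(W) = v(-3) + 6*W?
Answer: -58/23921 ≈ -0.0024246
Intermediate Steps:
v(p) = -3/8 - p/8 (v(p) = -((p + 0) + 3)/8 = -(p + 3)/8 = -(3 + p)/8 = -3/8 - p/8)
I = 26 (I = -35 + 61 = 26)
S(W) = 2*W/3 (S(W) = ((-3/8 - 1/8*(-3)) + 6*W)/9 = ((-3/8 + 3/8) + 6*W)/9 = (0 + 6*W)/9 = (6*W)/9 = 2*W/3)
T(w) = w/3 (T(w) = w - 2*w/3 = w/3)
t(Y, c) = -58 (t(Y, c) = 26 - 1*84 = 26 - 84 = -58)
t(T(Q), 300)/23921 = -58/23921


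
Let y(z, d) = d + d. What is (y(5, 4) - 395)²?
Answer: 149769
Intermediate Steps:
y(z, d) = 2*d
(y(5, 4) - 395)² = (2*4 - 395)² = (8 - 395)² = (-387)² = 149769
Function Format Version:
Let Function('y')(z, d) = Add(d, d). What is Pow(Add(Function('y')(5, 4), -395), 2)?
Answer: 149769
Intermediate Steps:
Function('y')(z, d) = Mul(2, d)
Pow(Add(Function('y')(5, 4), -395), 2) = Pow(Add(Mul(2, 4), -395), 2) = Pow(Add(8, -395), 2) = Pow(-387, 2) = 149769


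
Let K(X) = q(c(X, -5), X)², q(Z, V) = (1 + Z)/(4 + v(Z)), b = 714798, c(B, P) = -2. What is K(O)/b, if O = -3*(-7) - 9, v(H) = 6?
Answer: 1/71479800 ≈ 1.3990e-8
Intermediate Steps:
q(Z, V) = ⅒ + Z/10 (q(Z, V) = (1 + Z)/(4 + 6) = (1 + Z)/10 = (1 + Z)*(⅒) = ⅒ + Z/10)
O = 12 (O = 21 - 9 = 12)
K(X) = 1/100 (K(X) = (⅒ + (⅒)*(-2))² = (⅒ - ⅕)² = (-⅒)² = 1/100)
K(O)/b = (1/100)/714798 = (1/100)*(1/714798) = 1/71479800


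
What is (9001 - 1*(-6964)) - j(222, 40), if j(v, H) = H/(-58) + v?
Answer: 456567/29 ≈ 15744.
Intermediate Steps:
j(v, H) = v - H/58 (j(v, H) = -H/58 + v = v - H/58)
(9001 - 1*(-6964)) - j(222, 40) = (9001 - 1*(-6964)) - (222 - 1/58*40) = (9001 + 6964) - (222 - 20/29) = 15965 - 1*6418/29 = 15965 - 6418/29 = 456567/29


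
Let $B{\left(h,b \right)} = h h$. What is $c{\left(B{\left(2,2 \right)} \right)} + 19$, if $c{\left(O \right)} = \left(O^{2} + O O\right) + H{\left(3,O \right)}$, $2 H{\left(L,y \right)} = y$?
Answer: $53$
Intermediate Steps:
$B{\left(h,b \right)} = h^{2}$
$H{\left(L,y \right)} = \frac{y}{2}$
$c{\left(O \right)} = \frac{O}{2} + 2 O^{2}$ ($c{\left(O \right)} = \left(O^{2} + O O\right) + \frac{O}{2} = \left(O^{2} + O^{2}\right) + \frac{O}{2} = 2 O^{2} + \frac{O}{2} = \frac{O}{2} + 2 O^{2}$)
$c{\left(B{\left(2,2 \right)} \right)} + 19 = \frac{2^{2} \left(1 + 4 \cdot 2^{2}\right)}{2} + 19 = \frac{1}{2} \cdot 4 \left(1 + 4 \cdot 4\right) + 19 = \frac{1}{2} \cdot 4 \left(1 + 16\right) + 19 = \frac{1}{2} \cdot 4 \cdot 17 + 19 = 34 + 19 = 53$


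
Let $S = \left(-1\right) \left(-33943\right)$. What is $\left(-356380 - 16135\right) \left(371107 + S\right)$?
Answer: $-150887200750$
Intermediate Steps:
$S = 33943$
$\left(-356380 - 16135\right) \left(371107 + S\right) = \left(-356380 - 16135\right) \left(371107 + 33943\right) = \left(-356380 - 16135\right) 405050 = \left(-372515\right) 405050 = -150887200750$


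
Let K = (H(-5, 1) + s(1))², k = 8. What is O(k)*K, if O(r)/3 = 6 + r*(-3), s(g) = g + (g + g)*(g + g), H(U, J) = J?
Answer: -1944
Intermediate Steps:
s(g) = g + 4*g² (s(g) = g + (2*g)*(2*g) = g + 4*g²)
O(r) = 18 - 9*r (O(r) = 3*(6 + r*(-3)) = 3*(6 - 3*r) = 18 - 9*r)
K = 36 (K = (1 + 1*(1 + 4*1))² = (1 + 1*(1 + 4))² = (1 + 1*5)² = (1 + 5)² = 6² = 36)
O(k)*K = (18 - 9*8)*36 = (18 - 72)*36 = -54*36 = -1944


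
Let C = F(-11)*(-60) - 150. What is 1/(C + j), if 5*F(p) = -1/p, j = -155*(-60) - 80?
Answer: 11/99758 ≈ 0.00011027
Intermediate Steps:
j = 9220 (j = 9300 - 80 = 9220)
F(p) = -1/(5*p) (F(p) = (-1/p)/5 = -1/(5*p))
C = -1662/11 (C = -1/5/(-11)*(-60) - 150 = -1/5*(-1/11)*(-60) - 150 = (1/55)*(-60) - 150 = -12/11 - 150 = -1662/11 ≈ -151.09)
1/(C + j) = 1/(-1662/11 + 9220) = 1/(99758/11) = 11/99758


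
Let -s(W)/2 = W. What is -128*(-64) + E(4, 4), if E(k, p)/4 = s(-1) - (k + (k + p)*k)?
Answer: 8056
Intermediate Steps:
s(W) = -2*W
E(k, p) = 8 - 4*k - 4*k*(k + p) (E(k, p) = 4*(-2*(-1) - (k + (k + p)*k)) = 4*(2 - (k + k*(k + p))) = 4*(2 + (-k - k*(k + p))) = 4*(2 - k - k*(k + p)) = 8 - 4*k - 4*k*(k + p))
-128*(-64) + E(4, 4) = -128*(-64) + (8 - 4*4 - 4*4**2 - 4*4*4) = 8192 + (8 - 16 - 4*16 - 64) = 8192 + (8 - 16 - 64 - 64) = 8192 - 136 = 8056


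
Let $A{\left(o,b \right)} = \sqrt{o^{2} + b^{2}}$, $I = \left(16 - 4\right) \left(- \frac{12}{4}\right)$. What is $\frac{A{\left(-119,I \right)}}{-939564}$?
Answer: $- \frac{\sqrt{15457}}{939564} \approx -0.00013232$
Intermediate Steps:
$I = -36$ ($I = 12 \left(\left(-12\right) \frac{1}{4}\right) = 12 \left(-3\right) = -36$)
$A{\left(o,b \right)} = \sqrt{b^{2} + o^{2}}$
$\frac{A{\left(-119,I \right)}}{-939564} = \frac{\sqrt{\left(-36\right)^{2} + \left(-119\right)^{2}}}{-939564} = \sqrt{1296 + 14161} \left(- \frac{1}{939564}\right) = \sqrt{15457} \left(- \frac{1}{939564}\right) = - \frac{\sqrt{15457}}{939564}$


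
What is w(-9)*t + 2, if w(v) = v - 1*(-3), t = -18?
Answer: 110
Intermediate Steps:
w(v) = 3 + v (w(v) = v + 3 = 3 + v)
w(-9)*t + 2 = (3 - 9)*(-18) + 2 = -6*(-18) + 2 = 108 + 2 = 110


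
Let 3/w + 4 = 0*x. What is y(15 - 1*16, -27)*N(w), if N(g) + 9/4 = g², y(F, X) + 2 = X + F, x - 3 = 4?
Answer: 405/8 ≈ 50.625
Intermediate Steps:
x = 7 (x = 3 + 4 = 7)
y(F, X) = -2 + F + X (y(F, X) = -2 + (X + F) = -2 + (F + X) = -2 + F + X)
w = -¾ (w = 3/(-4 + 0*7) = 3/(-4 + 0) = 3/(-4) = 3*(-¼) = -¾ ≈ -0.75000)
N(g) = -9/4 + g²
y(15 - 1*16, -27)*N(w) = (-2 + (15 - 1*16) - 27)*(-9/4 + (-¾)²) = (-2 + (15 - 16) - 27)*(-9/4 + 9/16) = (-2 - 1 - 27)*(-27/16) = -30*(-27/16) = 405/8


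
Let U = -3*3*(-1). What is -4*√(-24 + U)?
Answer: -4*I*√15 ≈ -15.492*I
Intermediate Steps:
U = 9 (U = -9*(-1) = 9)
-4*√(-24 + U) = -4*√(-24 + 9) = -4*I*√15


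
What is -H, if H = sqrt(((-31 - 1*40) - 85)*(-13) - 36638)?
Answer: -I*sqrt(34610) ≈ -186.04*I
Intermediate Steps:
H = I*sqrt(34610) (H = sqrt(((-31 - 40) - 85)*(-13) - 36638) = sqrt((-71 - 85)*(-13) - 36638) = sqrt(-156*(-13) - 36638) = sqrt(2028 - 36638) = sqrt(-34610) = I*sqrt(34610) ≈ 186.04*I)
-H = -I*sqrt(34610)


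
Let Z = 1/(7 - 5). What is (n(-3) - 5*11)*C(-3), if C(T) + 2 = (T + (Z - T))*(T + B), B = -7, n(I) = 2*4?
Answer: 329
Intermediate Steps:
n(I) = 8
Z = ½ (Z = 1/2 = ½ ≈ 0.50000)
C(T) = -11/2 + T/2 (C(T) = -2 + (T + (½ - T))*(T - 7) = -2 + (-7 + T)/2 = -2 + (-7/2 + T/2) = -11/2 + T/2)
(n(-3) - 5*11)*C(-3) = (8 - 5*11)*(-11/2 + (½)*(-3)) = (8 - 55)*(-11/2 - 3/2) = -47*(-7) = 329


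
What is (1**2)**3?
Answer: 1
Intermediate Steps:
(1**2)**3 = 1**3 = 1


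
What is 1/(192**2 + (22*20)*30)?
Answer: 1/50064 ≈ 1.9974e-5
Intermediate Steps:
1/(192**2 + (22*20)*30) = 1/(36864 + 440*30) = 1/(36864 + 13200) = 1/50064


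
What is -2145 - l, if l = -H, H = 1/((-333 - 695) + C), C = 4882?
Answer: -8266829/3854 ≈ -2145.0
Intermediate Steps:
H = 1/3854 (H = 1/((-333 - 695) + 4882) = 1/(-1028 + 4882) = 1/3854 ≈ 0.00025947)
l = -1/3854 (l = -1*1/3854 = -1/3854 ≈ -0.00025947)
-2145 - l = -2145 - 1*(-1/3854) = -2145 + 1/3854 = -8266829/3854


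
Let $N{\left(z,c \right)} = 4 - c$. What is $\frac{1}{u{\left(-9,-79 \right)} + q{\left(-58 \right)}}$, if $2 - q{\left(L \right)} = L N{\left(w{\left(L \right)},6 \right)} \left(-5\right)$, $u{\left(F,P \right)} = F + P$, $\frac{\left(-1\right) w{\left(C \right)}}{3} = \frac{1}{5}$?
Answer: $\frac{1}{494} \approx 0.0020243$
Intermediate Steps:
$w{\left(C \right)} = - \frac{3}{5}$
$q{\left(L \right)} = 2 - 10 L$ ($q{\left(L \right)} = 2 - L \left(4 - 6\right) \left(-5\right) = 2 - L \left(-2\right) \left(-5\right) = 2 - - 2 L \left(-5\right) = 2 - 10 L$)
$\frac{1}{u{\left(-9,-79 \right)} + q{\left(-58 \right)}} = \frac{1}{\left(-9 - 79\right) + \left(2 - -580\right)} = \frac{1}{-88 + \left(2 + 580\right)} = \frac{1}{-88 + 582} = \frac{1}{494}$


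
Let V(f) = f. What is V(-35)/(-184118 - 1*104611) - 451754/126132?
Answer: -3105477763/867094434 ≈ -3.5815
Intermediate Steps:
V(-35)/(-184118 - 1*104611) - 451754/126132 = -35/(-184118 - 1*104611) - 451754/126132 = -35/(-184118 - 104611) - 451754*1/126132 = -35/(-288729) - 225877/63066 = -35*(-1/288729) - 225877/63066 = 5/41247 - 225877/63066 = -3105477763/867094434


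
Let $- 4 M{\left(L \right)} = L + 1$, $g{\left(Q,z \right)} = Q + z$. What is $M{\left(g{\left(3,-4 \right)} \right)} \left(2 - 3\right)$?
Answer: $0$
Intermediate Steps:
$M{\left(L \right)} = - \frac{1}{4} - \frac{L}{4}$ ($M{\left(L \right)} = - \frac{L + 1}{4} = - \frac{1 + L}{4} = - \frac{1}{4} - \frac{L}{4}$)
$M{\left(g{\left(3,-4 \right)} \right)} \left(2 - 3\right) = \left(- \frac{1}{4} - \frac{3 - 4}{4}\right) \left(2 - 3\right) = \left(- \frac{1}{4} - - \frac{1}{4}\right) \left(-1\right) = \left(- \frac{1}{4} + \frac{1}{4}\right) \left(-1\right) = 0 \left(-1\right) = 0$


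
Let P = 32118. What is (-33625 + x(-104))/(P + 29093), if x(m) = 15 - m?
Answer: -33506/61211 ≈ -0.54739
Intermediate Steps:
(-33625 + x(-104))/(P + 29093) = (-33625 + (15 - 1*(-104)))/(32118 + 29093) = (-33625 + (15 + 104))/61211 = (-33625 + 119)*(1/61211) = -33506*1/61211 = -33506/61211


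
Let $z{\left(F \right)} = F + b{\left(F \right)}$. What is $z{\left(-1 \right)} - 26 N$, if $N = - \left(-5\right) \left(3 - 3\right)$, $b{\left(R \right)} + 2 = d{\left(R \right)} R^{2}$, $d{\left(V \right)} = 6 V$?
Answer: $-9$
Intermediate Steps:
$b{\left(R \right)} = -2 + 6 R^{3}$ ($b{\left(R \right)} = -2 + 6 R R^{2} = -2 + 6 R^{3}$)
$z{\left(F \right)} = -2 + F + 6 F^{3}$ ($z{\left(F \right)} = F + \left(-2 + 6 F^{3}\right) = -2 + F + 6 F^{3}$)
$N = 0$ ($N = - \left(-5\right) 0 = \left(-1\right) 0 = 0$)
$z{\left(-1 \right)} - 26 N = \left(-2 - 1 + 6 \left(-1\right)^{3}\right) - 0 = \left(-2 - 1 + 6 \left(-1\right)\right) + 0 = \left(-2 - 1 - 6\right) + 0 = -9 + 0 = -9$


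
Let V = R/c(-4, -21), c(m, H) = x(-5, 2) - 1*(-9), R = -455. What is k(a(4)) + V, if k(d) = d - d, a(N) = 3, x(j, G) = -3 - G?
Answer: -455/4 ≈ -113.75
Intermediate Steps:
c(m, H) = 4 (c(m, H) = (-3 - 1*2) - 1*(-9) = (-3 - 2) + 9 = -5 + 9 = 4)
k(d) = 0
V = -455/4 ≈ -113.75
k(a(4)) + V = 0 - 455/4 = -455/4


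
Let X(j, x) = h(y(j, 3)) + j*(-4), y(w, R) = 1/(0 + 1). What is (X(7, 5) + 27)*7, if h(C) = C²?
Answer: 0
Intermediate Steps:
y(w, R) = 1 (y(w, R) = 1/1 = 1)
X(j, x) = 1 - 4*j (X(j, x) = 1² + j*(-4) = 1 - 4*j)
(X(7, 5) + 27)*7 = ((1 - 4*7) + 27)*7 = ((1 - 28) + 27)*7 = (-27 + 27)*7 = 0*7 = 0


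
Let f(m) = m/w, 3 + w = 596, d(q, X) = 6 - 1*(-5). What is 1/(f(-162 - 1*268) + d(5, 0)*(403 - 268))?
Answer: 593/880175 ≈ 0.00067373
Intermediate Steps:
d(q, X) = 11 (d(q, X) = 6 + 5 = 11)
w = 593 (w = -3 + 596 = 593)
f(m) = m/593
1/(f(-162 - 1*268) + d(5, 0)*(403 - 268)) = 1/((-162 - 1*268)/593 + 11*(403 - 268)) = 1/((-162 - 268)/593 + 11*135) = 1/((1/593)*(-430) + 1485) = 1/(-430/593 + 1485) = 1/(880175/593) = 593/880175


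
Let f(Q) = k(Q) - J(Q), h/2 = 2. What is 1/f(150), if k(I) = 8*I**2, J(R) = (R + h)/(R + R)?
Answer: 150/26999923 ≈ 5.5556e-6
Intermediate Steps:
h = 4 (h = 2*2 = 4)
J(R) = (4 + R)/(2*R) (J(R) = (R + 4)/(R + R) = (4 + R)/((2*R)) = (4 + R)*(1/(2*R)) = (4 + R)/(2*R))
f(Q) = 8*Q**2 - (4 + Q)/(2*Q)
1/f(150) = 1/((1/2)*(-4 - 1*150 + 16*150**3)/150) = 1/((1/2)*(1/150)*(-4 - 150 + 16*3375000)) = 1/((1/2)*(1/150)*(-4 - 150 + 54000000)) = 1/((1/2)*(1/150)*53999846) = 1/(26999923/150) = 150/26999923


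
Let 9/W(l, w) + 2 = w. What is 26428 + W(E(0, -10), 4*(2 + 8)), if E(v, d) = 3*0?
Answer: 1004273/38 ≈ 26428.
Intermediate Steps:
E(v, d) = 0
W(l, w) = 9/(-2 + w)
26428 + W(E(0, -10), 4*(2 + 8)) = 26428 + 9/(-2 + 4*(2 + 8)) = 26428 + 9/(-2 + 4*10) = 26428 + 9/(-2 + 40) = 26428 + 9/38 = 1004273/38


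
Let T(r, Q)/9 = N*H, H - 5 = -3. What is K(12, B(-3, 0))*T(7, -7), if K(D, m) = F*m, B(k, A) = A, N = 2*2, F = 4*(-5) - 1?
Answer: 0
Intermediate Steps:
H = 2 (H = 5 - 3 = 2)
F = -21 (F = -20 - 1 = -21)
N = 4
K(D, m) = -21*m
T(r, Q) = 72 (T(r, Q) = 9*(4*2) = 9*8 = 72)
K(12, B(-3, 0))*T(7, -7) = -21*0*72 = 0*72 = 0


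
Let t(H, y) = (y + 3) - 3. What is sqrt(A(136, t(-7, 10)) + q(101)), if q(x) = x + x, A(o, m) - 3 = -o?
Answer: sqrt(69) ≈ 8.3066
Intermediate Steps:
t(H, y) = y (t(H, y) = (3 + y) - 3 = y)
A(o, m) = 3 - o
q(x) = 2*x
sqrt(A(136, t(-7, 10)) + q(101)) = sqrt((3 - 1*136) + 2*101) = sqrt((3 - 136) + 202) = sqrt(-133 + 202) = sqrt(69)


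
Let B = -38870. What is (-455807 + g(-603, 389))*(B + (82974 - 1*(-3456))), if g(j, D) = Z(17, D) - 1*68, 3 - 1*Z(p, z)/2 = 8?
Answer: -21681890600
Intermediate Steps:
Z(p, z) = -10 (Z(p, z) = 6 - 2*8 = 6 - 16 = -10)
g(j, D) = -78 (g(j, D) = -10 - 1*68 = -10 - 68 = -78)
(-455807 + g(-603, 389))*(B + (82974 - 1*(-3456))) = (-455807 - 78)*(-38870 + (82974 - 1*(-3456))) = -455885*(-38870 + (82974 + 3456)) = -455885*(-38870 + 86430) = -455885*47560 = -21681890600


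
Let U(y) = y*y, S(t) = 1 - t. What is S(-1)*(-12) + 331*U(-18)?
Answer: 107220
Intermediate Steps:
U(y) = y**2
S(-1)*(-12) + 331*U(-18) = (1 - 1*(-1))*(-12) + 331*(-18)**2 = (1 + 1)*(-12) + 331*324 = 2*(-12) + 107244 = -24 + 107244 = 107220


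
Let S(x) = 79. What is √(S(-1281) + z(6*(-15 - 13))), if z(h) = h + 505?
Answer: 4*√26 ≈ 20.396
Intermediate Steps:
z(h) = 505 + h
√(S(-1281) + z(6*(-15 - 13))) = √(79 + (505 + 6*(-15 - 13))) = √(79 + (505 + 6*(-28))) = √(79 + (505 - 168)) = √(79 + 337) = √416 = 4*√26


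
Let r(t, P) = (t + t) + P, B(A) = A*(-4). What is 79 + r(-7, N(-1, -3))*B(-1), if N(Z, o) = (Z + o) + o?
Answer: -5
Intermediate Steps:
N(Z, o) = Z + 2*o
B(A) = -4*A
r(t, P) = P + 2*t (r(t, P) = 2*t + P = P + 2*t)
79 + r(-7, N(-1, -3))*B(-1) = 79 + ((-1 + 2*(-3)) + 2*(-7))*(-4*(-1)) = 79 + ((-1 - 6) - 14)*4 = 79 + (-7 - 14)*4 = 79 - 21*4 = 79 - 84 = -5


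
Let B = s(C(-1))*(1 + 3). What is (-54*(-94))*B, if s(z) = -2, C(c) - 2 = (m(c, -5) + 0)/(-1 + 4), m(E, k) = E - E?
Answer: -40608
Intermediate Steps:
m(E, k) = 0
C(c) = 2 (C(c) = 2 + (0 + 0)/(-1 + 4) = 2 + 0/3 = 2 + 0*(⅓) = 2 + 0 = 2)
B = -8 (B = -2*(1 + 3) = -2*4 = -8)
(-54*(-94))*B = -54*(-94)*(-8) = 5076*(-8) = -40608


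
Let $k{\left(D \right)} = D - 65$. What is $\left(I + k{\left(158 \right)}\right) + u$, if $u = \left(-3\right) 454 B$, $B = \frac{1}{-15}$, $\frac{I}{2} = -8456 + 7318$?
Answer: $- \frac{10461}{5} \approx -2092.2$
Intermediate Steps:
$k{\left(D \right)} = -65 + D$
$I = -2276$ ($I = 2 \left(-8456 + 7318\right) = 2 \left(-1138\right) = -2276$)
$B = - \frac{1}{15} \approx -0.066667$
$u = \frac{454}{5}$ ($u = \left(-3\right) 454 \left(- \frac{1}{15}\right) = \left(-1362\right) \left(- \frac{1}{15}\right) = \frac{454}{5} \approx 90.8$)
$\left(I + k{\left(158 \right)}\right) + u = \left(-2276 + \left(-65 + 158\right)\right) + \frac{454}{5} = \left(-2276 + 93\right) + \frac{454}{5} = -2183 + \frac{454}{5} = - \frac{10461}{5}$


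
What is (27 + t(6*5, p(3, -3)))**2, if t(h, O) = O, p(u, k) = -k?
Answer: 900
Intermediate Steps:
(27 + t(6*5, p(3, -3)))**2 = (27 - 1*(-3))**2 = (27 + 3)**2 = 30**2 = 900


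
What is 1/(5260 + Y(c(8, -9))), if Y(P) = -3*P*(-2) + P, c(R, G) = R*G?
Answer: 1/4756 ≈ 0.00021026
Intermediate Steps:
c(R, G) = G*R
Y(P) = 7*P (Y(P) = -(-6)*P + P = 6*P + P = 7*P)
1/(5260 + Y(c(8, -9))) = 1/(5260 + 7*(-9*8)) = 1/(5260 + 7*(-72)) = 1/(5260 - 504) = 1/4756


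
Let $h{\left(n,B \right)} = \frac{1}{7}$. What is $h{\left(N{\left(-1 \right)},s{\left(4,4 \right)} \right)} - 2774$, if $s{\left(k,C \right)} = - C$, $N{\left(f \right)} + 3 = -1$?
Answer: $- \frac{19417}{7} \approx -2773.9$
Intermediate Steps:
$N{\left(f \right)} = -4$ ($N{\left(f \right)} = -3 - 1 = -4$)
$h{\left(n,B \right)} = \frac{1}{7}$
$h{\left(N{\left(-1 \right)},s{\left(4,4 \right)} \right)} - 2774 = \frac{1}{7} - 2774 = - \frac{19417}{7}$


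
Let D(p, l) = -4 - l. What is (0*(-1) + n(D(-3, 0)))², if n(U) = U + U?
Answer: 64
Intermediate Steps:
n(U) = 2*U
(0*(-1) + n(D(-3, 0)))² = (0*(-1) + 2*(-4 - 1*0))² = (0 + 2*(-4 + 0))² = (0 + 2*(-4))² = (0 - 8)² = (-8)² = 64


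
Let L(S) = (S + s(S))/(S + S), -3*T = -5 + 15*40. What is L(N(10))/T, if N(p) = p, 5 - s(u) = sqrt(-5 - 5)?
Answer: -9/2380 + 3*I*sqrt(10)/11900 ≈ -0.0037815 + 0.00079721*I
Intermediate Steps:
s(u) = 5 - I*sqrt(10) (s(u) = 5 - sqrt(-5 - 5) = 5 - sqrt(-10) = 5 - I*sqrt(10))
T = -595/3 (T = -(-5 + 15*40)/3 = -(-5 + 600)/3 = -1/3*595 = -595/3 ≈ -198.33)
L(S) = (5 + S - I*sqrt(10))/(2*S) (L(S) = (S + (5 - I*sqrt(10)))/(S + S) = (5 + S - I*sqrt(10))/((2*S)) = (5 + S - I*sqrt(10))*(1/(2*S)) = (5 + S - I*sqrt(10))/(2*S))
L(N(10))/T = ((1/2)*(5 + 10 - I*sqrt(10))/10)/(-595/3) = ((1/2)*(1/10)*(15 - I*sqrt(10)))*(-3/595) = (3/4 - I*sqrt(10)/20)*(-3/595) = -9/2380 + 3*I*sqrt(10)/11900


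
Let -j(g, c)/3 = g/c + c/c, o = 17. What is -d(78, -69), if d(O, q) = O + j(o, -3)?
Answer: -92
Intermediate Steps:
j(g, c) = -3 - 3*g/c (j(g, c) = -3*(g/c + c/c) = -3*(g/c + 1) = -3*(1 + g/c) = -3 - 3*g/c)
d(O, q) = 14 + O (d(O, q) = O + (-3 - 3*17/(-3)) = O + (-3 - 3*17*(-⅓)) = O + (-3 + 17) = O + 14 = 14 + O)
-d(78, -69) = -(14 + 78) = -1*92 = -92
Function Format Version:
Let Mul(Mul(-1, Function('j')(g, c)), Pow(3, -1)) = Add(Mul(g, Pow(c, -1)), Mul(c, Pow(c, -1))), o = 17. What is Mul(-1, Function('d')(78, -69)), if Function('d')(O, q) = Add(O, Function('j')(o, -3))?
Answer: -92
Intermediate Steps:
Function('j')(g, c) = Add(-3, Mul(-3, g, Pow(c, -1))) (Function('j')(g, c) = Mul(-3, Add(Mul(g, Pow(c, -1)), Mul(c, Pow(c, -1)))) = Mul(-3, Add(Mul(g, Pow(c, -1)), 1)) = Mul(-3, Add(1, Mul(g, Pow(c, -1)))) = Add(-3, Mul(-3, g, Pow(c, -1))))
Function('d')(O, q) = Add(14, O) (Function('d')(O, q) = Add(O, Add(-3, Mul(-3, 17, Pow(-3, -1)))) = Add(O, Add(-3, Mul(-3, 17, Rational(-1, 3)))) = Add(O, Add(-3, 17)) = Add(O, 14) = Add(14, O))
Mul(-1, Function('d')(78, -69)) = Mul(-1, Add(14, 78)) = Mul(-1, 92) = -92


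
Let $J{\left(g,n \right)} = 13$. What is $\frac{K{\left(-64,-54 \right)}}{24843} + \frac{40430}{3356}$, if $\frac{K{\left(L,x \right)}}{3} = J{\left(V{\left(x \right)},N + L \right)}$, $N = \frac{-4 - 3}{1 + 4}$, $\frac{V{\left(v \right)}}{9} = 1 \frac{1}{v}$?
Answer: $\frac{12878633}{1068886} \approx 12.049$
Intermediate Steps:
$V{\left(v \right)} = \frac{9}{v}$ ($V{\left(v \right)} = 9 \cdot 1 \frac{1}{v} = \frac{9}{v}$)
$N = - \frac{7}{5} \approx -1.4$
$K{\left(L,x \right)} = 39$ ($K{\left(L,x \right)} = 3 \cdot 13 = 39$)
$\frac{K{\left(-64,-54 \right)}}{24843} + \frac{40430}{3356} = \frac{39}{24843} + \frac{40430}{3356} = 39 \cdot \frac{1}{24843} + 40430 \cdot \frac{1}{3356} = \frac{1}{637} + \frac{20215}{1678} = \frac{12878633}{1068886}$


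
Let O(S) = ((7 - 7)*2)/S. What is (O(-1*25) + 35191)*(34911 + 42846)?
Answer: 2736346587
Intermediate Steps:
O(S) = 0 (O(S) = (0*2)/S = 0/S = 0)
(O(-1*25) + 35191)*(34911 + 42846) = (0 + 35191)*(34911 + 42846) = 35191*77757 = 2736346587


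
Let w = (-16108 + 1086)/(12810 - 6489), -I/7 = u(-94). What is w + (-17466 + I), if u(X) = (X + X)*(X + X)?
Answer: -239183368/903 ≈ -2.6488e+5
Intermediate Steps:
u(X) = 4*X**2 (u(X) = (2*X)*(2*X) = 4*X**2)
I = -247408 (I = -28*(-94)**2 = -28*8836 = -7*35344 = -247408)
w = -2146/903 (w = -15022/6321 = -15022*1/6321 = -2146/903 ≈ -2.3765)
w + (-17466 + I) = -2146/903 + (-17466 - 247408) = -2146/903 - 264874 = -239183368/903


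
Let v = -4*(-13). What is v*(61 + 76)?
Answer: 7124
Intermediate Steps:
v = 52
v*(61 + 76) = 52*(61 + 76) = 52*137 = 7124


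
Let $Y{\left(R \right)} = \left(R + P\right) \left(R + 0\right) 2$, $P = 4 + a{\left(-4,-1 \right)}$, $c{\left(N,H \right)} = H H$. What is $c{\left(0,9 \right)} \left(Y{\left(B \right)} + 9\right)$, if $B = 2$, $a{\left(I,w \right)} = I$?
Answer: $1377$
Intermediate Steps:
$c{\left(N,H \right)} = H^{2}$
$P = 0$ ($P = 4 - 4 = 0$)
$Y{\left(R \right)} = 2 R^{2}$ ($Y{\left(R \right)} = \left(R + 0\right) \left(R + 0\right) 2 = R R 2 = R^{2} \cdot 2 = 2 R^{2}$)
$c{\left(0,9 \right)} \left(Y{\left(B \right)} + 9\right) = 9^{2} \left(2 \cdot 2^{2} + 9\right) = 81 \left(2 \cdot 4 + 9\right) = 81 \left(8 + 9\right) = 81 \cdot 17 = 1377$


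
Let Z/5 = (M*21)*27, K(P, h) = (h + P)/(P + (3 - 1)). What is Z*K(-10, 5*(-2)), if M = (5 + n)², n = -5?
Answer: 0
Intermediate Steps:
M = 0 (M = (5 - 5)² = 0² = 0)
K(P, h) = (P + h)/(2 + P) (K(P, h) = (P + h)/(P + 2) = (P + h)/(2 + P))
Z = 0 (Z = 5*((0*21)*27) = 5*(0*27) = 5*0 = 0)
Z*K(-10, 5*(-2)) = 0*((-10 + 5*(-2))/(2 - 10)) = 0*((-10 - 10)/(-8)) = 0*(-⅛*(-20)) = 0*(5/2) = 0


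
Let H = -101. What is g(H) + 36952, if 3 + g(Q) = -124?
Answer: 36825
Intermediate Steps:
g(Q) = -127 (g(Q) = -3 - 124 = -127)
g(H) + 36952 = -127 + 36952 = 36825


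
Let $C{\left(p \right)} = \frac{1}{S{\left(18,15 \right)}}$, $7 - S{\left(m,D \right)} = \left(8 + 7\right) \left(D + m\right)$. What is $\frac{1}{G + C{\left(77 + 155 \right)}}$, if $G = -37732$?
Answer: $- \frac{488}{18413217} \approx -2.6503 \cdot 10^{-5}$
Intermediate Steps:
$S{\left(m,D \right)} = 7 - 15 D - 15 m$ ($S{\left(m,D \right)} = 7 - \left(8 + 7\right) \left(D + m\right) = 7 - 15 \left(D + m\right) = 7 - \left(15 D + 15 m\right) = 7 - 15 D - 15 m$)
$C{\left(p \right)} = - \frac{1}{488}$ ($C{\left(p \right)} = \frac{1}{7 - 225 - 270} = \frac{1}{-488} = - \frac{1}{488}$)
$\frac{1}{G + C{\left(77 + 155 \right)}} = \frac{1}{-37732 - \frac{1}{488}} = \frac{1}{- \frac{18413217}{488}} = - \frac{488}{18413217}$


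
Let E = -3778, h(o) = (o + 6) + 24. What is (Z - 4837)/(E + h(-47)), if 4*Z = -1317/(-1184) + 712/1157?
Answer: 297777823/233650560 ≈ 1.2745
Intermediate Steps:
h(o) = 30 + o (h(o) = (6 + o) + 24 = 30 + o)
Z = 26593/61568 (Z = (-1317/(-1184) + 712/1157)/4 = (-1317*(-1/1184) + 712*(1/1157))/4 = (1317/1184 + 8/13)/4 = (¼)*(26593/15392) = 26593/61568 ≈ 0.43193)
(Z - 4837)/(E + h(-47)) = (26593/61568 - 4837)/(-3778 + (30 - 47)) = -297777823/(61568*(-3778 - 17)) = -297777823/61568/(-3795) = -297777823/61568*(-1/3795) = 297777823/233650560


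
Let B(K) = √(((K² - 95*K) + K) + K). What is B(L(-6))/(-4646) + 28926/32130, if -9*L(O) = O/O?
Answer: 1607/1785 - √838/41814 ≈ 0.89959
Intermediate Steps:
L(O) = -⅑ (L(O) = -O/(9*O) = -⅑*1 = -⅑)
B(K) = √(K² - 93*K) (B(K) = √((K² - 94*K) + K) = √(K² - 93*K))
B(L(-6))/(-4646) + 28926/32130 = √(-(-93 - ⅑)/9)/(-4646) + 28926/32130 = √(-⅑*(-838/9))*(-1/4646) + 28926*(1/32130) = √(838/81)*(-1/4646) + 1607/1785 = (√838/9)*(-1/4646) + 1607/1785 = -√838/41814 + 1607/1785 = 1607/1785 - √838/41814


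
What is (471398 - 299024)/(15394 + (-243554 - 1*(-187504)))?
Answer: -28729/6776 ≈ -4.2398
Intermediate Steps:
(471398 - 299024)/(15394 + (-243554 - 1*(-187504))) = 172374/(15394 + (-243554 + 187504)) = 172374/(15394 - 56050) = 172374/(-40656) = 172374*(-1/40656) = -28729/6776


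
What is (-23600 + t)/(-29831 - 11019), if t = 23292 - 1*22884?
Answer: 11596/20425 ≈ 0.56774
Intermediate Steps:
t = 408 (t = 23292 - 22884 = 408)
(-23600 + t)/(-29831 - 11019) = (-23600 + 408)/(-29831 - 11019) = -23192/(-40850) = -23192*(-1/40850) = 11596/20425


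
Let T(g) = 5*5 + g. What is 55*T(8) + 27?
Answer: 1842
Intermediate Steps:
T(g) = 25 + g
55*T(8) + 27 = 55*(25 + 8) + 27 = 55*33 + 27 = 1815 + 27 = 1842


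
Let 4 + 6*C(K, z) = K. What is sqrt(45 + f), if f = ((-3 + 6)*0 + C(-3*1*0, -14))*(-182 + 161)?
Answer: sqrt(59) ≈ 7.6811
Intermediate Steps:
C(K, z) = -2/3 + K/6
f = 14 (f = ((-3 + 6)*0 + (-2/3 + (-3*1*0)/6))*(-182 + 161) = (3*0 + (-2/3 + (-3*0)/6))*(-21) = (0 + (-2/3 + (1/6)*0))*(-21) = (0 + (-2/3 + 0))*(-21) = (0 - 2/3)*(-21) = -2/3*(-21) = 14)
sqrt(45 + f) = sqrt(45 + 14) = sqrt(59)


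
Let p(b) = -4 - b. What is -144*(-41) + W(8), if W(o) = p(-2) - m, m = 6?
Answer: 5896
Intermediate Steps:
W(o) = -8 (W(o) = (-4 - 1*(-2)) - 1*6 = (-4 + 2) - 6 = -2 - 6 = -8)
-144*(-41) + W(8) = -144*(-41) - 8 = 5904 - 8 = 5896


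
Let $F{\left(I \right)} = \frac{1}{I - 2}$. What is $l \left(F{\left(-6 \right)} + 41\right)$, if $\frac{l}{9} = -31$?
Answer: $- \frac{91233}{8} \approx -11404.0$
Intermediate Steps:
$F{\left(I \right)} = \frac{1}{-2 + I}$
$l = -279$ ($l = 9 \left(-31\right) = -279$)
$l \left(F{\left(-6 \right)} + 41\right) = - 279 \left(\frac{1}{-2 - 6} + 41\right) = - 279 \left(\frac{1}{-8} + 41\right) = - 279 \left(- \frac{1}{8} + 41\right) = \left(-279\right) \frac{327}{8} = - \frac{91233}{8}$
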